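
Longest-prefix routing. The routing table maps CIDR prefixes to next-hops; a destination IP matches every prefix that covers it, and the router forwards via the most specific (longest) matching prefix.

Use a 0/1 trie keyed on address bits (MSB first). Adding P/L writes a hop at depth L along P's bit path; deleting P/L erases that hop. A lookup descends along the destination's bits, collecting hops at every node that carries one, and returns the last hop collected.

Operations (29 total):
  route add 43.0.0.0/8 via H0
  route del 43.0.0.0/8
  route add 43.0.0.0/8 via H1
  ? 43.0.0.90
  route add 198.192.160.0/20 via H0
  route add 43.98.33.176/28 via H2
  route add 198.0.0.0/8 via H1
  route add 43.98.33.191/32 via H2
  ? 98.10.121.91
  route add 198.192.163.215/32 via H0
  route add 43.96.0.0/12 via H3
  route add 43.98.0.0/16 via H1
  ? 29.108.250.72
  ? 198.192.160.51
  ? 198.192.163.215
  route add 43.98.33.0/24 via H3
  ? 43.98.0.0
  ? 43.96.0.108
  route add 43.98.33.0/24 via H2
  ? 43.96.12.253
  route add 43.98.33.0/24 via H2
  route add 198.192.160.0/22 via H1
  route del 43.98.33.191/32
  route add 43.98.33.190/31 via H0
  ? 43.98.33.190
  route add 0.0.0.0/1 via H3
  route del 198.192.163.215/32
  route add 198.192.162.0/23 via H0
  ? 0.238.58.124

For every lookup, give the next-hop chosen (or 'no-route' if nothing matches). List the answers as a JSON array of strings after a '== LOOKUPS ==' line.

Trace:
  + 43.0.0.0/8 (H0) depth=8
  del 43.0.0.0/8 (clear depth 8)
  + 43.0.0.0/8 (H1) depth=8
  ? 43.0.0.90  path d0:-→d1:-→d2:-→d3:-→d4:-→d5:-→d6:-→d7:-→d8:H1  best=H1
  + 198.192.160.0/20 (H0) depth=20
  + 43.98.33.176/28 (H2) depth=28
  + 198.0.0.0/8 (H1) depth=8
  + 43.98.33.191/32 (H2) depth=32
  ? 98.10.121.91  path d0:-→d1:-  best=no-route
  + 198.192.163.215/32 (H0) depth=32
  + 43.96.0.0/12 (H3) depth=12
  + 43.98.0.0/16 (H1) depth=16
  ? 29.108.250.72  path d0:-→d1:-→d2:-  best=no-route
  ? 198.192.160.51  path d0:-→d1:-→d2:-→d3:-→d4:-→d5:-→d6:-→d7:-→d8:H1→d9:-→d10:-→d11:-→d12:-→d13:-→d14:-→d15:-→d16:-→d17:-→d18:-→d19:-→d20:H0→d21:-→d22:-  best=H0
  ? 198.192.163.215  path d0:-→d1:-→d2:-→d3:-→d4:-→d5:-→d6:-→d7:-→d8:H1→d9:-→d10:-→d11:-→d12:-→d13:-→d14:-→d15:-→d16:-→d17:-→d18:-→d19:-→d20:H0→d21:-→d22:-→d23:-→d24:-→d25:-→d26:-→d27:-→d28:-→d29:-→d30:-→d31:-→d32:H0  best=H0
  + 43.98.33.0/24 (H3) depth=24
  ? 43.98.0.0  path d0:-→d1:-→d2:-→d3:-→d4:-→d5:-→d6:-→d7:-→d8:H1→d9:-→d10:-→d11:-→d12:H3→d13:-→d14:-→d15:-→d16:H1→d17:-→d18:-  best=H1
  ? 43.96.0.108  path d0:-→d1:-→d2:-→d3:-→d4:-→d5:-→d6:-→d7:-→d8:H1→d9:-→d10:-→d11:-→d12:H3→d13:-→d14:-  best=H3
  + 43.98.33.0/24 (H2) depth=24
  ? 43.96.12.253  path d0:-→d1:-→d2:-→d3:-→d4:-→d5:-→d6:-→d7:-→d8:H1→d9:-→d10:-→d11:-→d12:H3→d13:-→d14:-  best=H3
  + 43.98.33.0/24 (H2) depth=24
  + 198.192.160.0/22 (H1) depth=22
  del 43.98.33.191/32 (clear depth 32)
  + 43.98.33.190/31 (H0) depth=31
  ? 43.98.33.190  path d0:-→d1:-→d2:-→d3:-→d4:-→d5:-→d6:-→d7:-→d8:H1→d9:-→d10:-→d11:-→d12:H3→d13:-→d14:-→d15:-→d16:H1→d17:-→d18:-→d19:-→d20:-→d21:-→d22:-→d23:-→d24:H2→d25:-→d26:-→d27:-→d28:H2→d29:-→d30:-→d31:H0  best=H0
  + 0.0.0.0/1 (H3) depth=1
  del 198.192.163.215/32 (clear depth 32)
  + 198.192.162.0/23 (H0) depth=23
  ? 0.238.58.124  path d0:-→d1:H3→d2:-  best=H3

== LOOKUPS ==
["H1","no-route","no-route","H0","H0","H1","H3","H3","H0","H3"]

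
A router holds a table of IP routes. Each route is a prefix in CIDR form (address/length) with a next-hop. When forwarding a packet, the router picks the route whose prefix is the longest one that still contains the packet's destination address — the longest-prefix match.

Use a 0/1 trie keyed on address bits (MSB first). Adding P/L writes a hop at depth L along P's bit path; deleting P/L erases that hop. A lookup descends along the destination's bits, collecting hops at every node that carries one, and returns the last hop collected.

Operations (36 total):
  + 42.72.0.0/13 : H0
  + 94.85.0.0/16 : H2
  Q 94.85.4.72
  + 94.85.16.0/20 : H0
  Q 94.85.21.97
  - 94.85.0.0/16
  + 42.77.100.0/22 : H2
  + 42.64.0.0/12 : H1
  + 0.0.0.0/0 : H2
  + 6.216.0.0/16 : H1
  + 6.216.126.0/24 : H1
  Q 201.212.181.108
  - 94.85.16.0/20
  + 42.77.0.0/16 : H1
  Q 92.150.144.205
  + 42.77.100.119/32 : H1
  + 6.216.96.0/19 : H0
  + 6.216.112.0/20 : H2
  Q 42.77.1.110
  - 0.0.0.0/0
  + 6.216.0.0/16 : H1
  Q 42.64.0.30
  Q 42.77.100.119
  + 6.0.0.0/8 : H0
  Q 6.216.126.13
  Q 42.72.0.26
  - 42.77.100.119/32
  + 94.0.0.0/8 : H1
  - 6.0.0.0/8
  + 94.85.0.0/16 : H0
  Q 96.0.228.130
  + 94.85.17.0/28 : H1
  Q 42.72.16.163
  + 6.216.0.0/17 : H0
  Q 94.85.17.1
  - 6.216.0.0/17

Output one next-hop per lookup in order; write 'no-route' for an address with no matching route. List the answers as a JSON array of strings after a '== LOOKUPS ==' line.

Process each operation:
  add 42.72.0.0/13 -> H0 at depth 13
  add 94.85.0.0/16 -> H2 at depth 16
  Q 94.85.4.72: descend 0101111001010101 ; hops seen [H2] ; pick H2
  add 94.85.16.0/20 -> H0 at depth 20
  Q 94.85.21.97: descend 01011110010101010001 ; hops seen [H2,H0] ; pick H0
  - 94.85.0.0/16 clear@16
  add 42.77.100.0/22 -> H2 at depth 22
  add 42.64.0.0/12 -> H1 at depth 12
  add 0.0.0.0/0 -> H2 at depth 0
  add 6.216.0.0/16 -> H1 at depth 16
  add 6.216.126.0/24 -> H1 at depth 24
  Q 201.212.181.108: descend ε ; hops seen [H2] ; pick H2
  - 94.85.16.0/20 clear@20
  add 42.77.0.0/16 -> H1 at depth 16
  Q 92.150.144.205: descend 010111 ; hops seen [H2] ; pick H2
  add 42.77.100.119/32 -> H1 at depth 32
  add 6.216.96.0/19 -> H0 at depth 19
  add 6.216.112.0/20 -> H2 at depth 20
  Q 42.77.1.110: descend 00101010010011010 ; hops seen [H2,H1,H0,H1] ; pick H1
  - 0.0.0.0/0 clear@0
  add 6.216.0.0/16 -> H1 at depth 16
  Q 42.64.0.30: descend 001010100100 ; hops seen [H1] ; pick H1
  Q 42.77.100.119: descend 00101010010011010110010001110111 ; hops seen [H1,H0,H1,H2,H1] ; pick H1
  add 6.0.0.0/8 -> H0 at depth 8
  Q 6.216.126.13: descend 000001101101100001111110 ; hops seen [H0,H1,H0,H2,H1] ; pick H1
  Q 42.72.0.26: descend 0010101001001 ; hops seen [H1,H0] ; pick H0
  - 42.77.100.119/32 clear@32
  add 94.0.0.0/8 -> H1 at depth 8
  - 6.0.0.0/8 clear@8
  add 94.85.0.0/16 -> H0 at depth 16
  Q 96.0.228.130: descend 01 ; hops seen [∅] ; pick no-route
  add 94.85.17.0/28 -> H1 at depth 28
  Q 42.72.16.163: descend 0010101001001 ; hops seen [H1,H0] ; pick H0
  add 6.216.0.0/17 -> H0 at depth 17
  Q 94.85.17.1: descend 0101111001010101000100010000 ; hops seen [H1,H0,H1] ; pick H1
  - 6.216.0.0/17 clear@17

== LOOKUPS ==
["H2","H0","H2","H2","H1","H1","H1","H1","H0","no-route","H0","H1"]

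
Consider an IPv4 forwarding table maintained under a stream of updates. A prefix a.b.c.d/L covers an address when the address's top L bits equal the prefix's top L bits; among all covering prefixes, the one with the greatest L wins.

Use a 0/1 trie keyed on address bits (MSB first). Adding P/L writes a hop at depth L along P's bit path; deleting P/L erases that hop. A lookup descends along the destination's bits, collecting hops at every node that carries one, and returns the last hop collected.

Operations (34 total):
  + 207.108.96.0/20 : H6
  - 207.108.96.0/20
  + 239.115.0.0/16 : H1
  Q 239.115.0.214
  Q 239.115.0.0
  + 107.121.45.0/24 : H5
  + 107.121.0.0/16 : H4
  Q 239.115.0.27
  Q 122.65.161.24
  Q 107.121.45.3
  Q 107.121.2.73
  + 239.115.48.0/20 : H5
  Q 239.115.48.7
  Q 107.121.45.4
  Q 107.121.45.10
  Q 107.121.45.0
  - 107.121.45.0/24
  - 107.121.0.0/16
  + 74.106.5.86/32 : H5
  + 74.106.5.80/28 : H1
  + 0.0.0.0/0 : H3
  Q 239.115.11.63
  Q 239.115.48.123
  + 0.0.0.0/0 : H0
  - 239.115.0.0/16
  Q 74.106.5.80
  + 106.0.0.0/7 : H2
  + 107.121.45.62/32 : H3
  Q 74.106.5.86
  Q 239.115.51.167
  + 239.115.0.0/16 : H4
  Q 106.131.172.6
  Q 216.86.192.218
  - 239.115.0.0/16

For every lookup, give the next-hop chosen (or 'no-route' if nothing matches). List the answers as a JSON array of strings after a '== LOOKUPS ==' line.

Process each operation:
  + 207.108.96.0/20 (H6) depth=20
  - 207.108.96.0/20 clear@20
  + 239.115.0.0/16 (H1) depth=16
  lookup 239.115.0.214: bits 1110111101110011 walk d0:-→d1:-→d2:-→d3:-→d4:-→d5:-→d6:-→d7:-→d8:-→d9:-→d10:-→d11:-→d12:-→d13:-→d14:-→d15:-→d16:H1 -> H1
  lookup 239.115.0.0: bits 1110111101110011 walk d0:-→d1:-→d2:-→d3:-→d4:-→d5:-→d6:-→d7:-→d8:-→d9:-→d10:-→d11:-→d12:-→d13:-→d14:-→d15:-→d16:H1 -> H1
  + 107.121.45.0/24 (H5) depth=24
  + 107.121.0.0/16 (H4) depth=16
  lookup 239.115.0.27: bits 1110111101110011 walk d0:-→d1:-→d2:-→d3:-→d4:-→d5:-→d6:-→d7:-→d8:-→d9:-→d10:-→d11:-→d12:-→d13:-→d14:-→d15:-→d16:H1 -> H1
  lookup 122.65.161.24: bits 011 walk d0:-→d1:-→d2:-→d3:- -> no-route
  lookup 107.121.45.3: bits 011010110111100100101101 walk d0:-→d1:-→d2:-→d3:-→d4:-→d5:-→d6:-→d7:-→d8:-→d9:-→d10:-→d11:-→d12:-→d13:-→d14:-→d15:-→d16:H4→d17:-→d18:-→d19:-→d20:-→d21:-→d22:-→d23:-→d24:H5 -> H5
  lookup 107.121.2.73: bits 011010110111100100 walk d0:-→d1:-→d2:-→d3:-→d4:-→d5:-→d6:-→d7:-→d8:-→d9:-→d10:-→d11:-→d12:-→d13:-→d14:-→d15:-→d16:H4→d17:-→d18:- -> H4
  + 239.115.48.0/20 (H5) depth=20
  lookup 239.115.48.7: bits 11101111011100110011 walk d0:-→d1:-→d2:-→d3:-→d4:-→d5:-→d6:-→d7:-→d8:-→d9:-→d10:-→d11:-→d12:-→d13:-→d14:-→d15:-→d16:H1→d17:-→d18:-→d19:-→d20:H5 -> H5
  lookup 107.121.45.4: bits 011010110111100100101101 walk d0:-→d1:-→d2:-→d3:-→d4:-→d5:-→d6:-→d7:-→d8:-→d9:-→d10:-→d11:-→d12:-→d13:-→d14:-→d15:-→d16:H4→d17:-→d18:-→d19:-→d20:-→d21:-→d22:-→d23:-→d24:H5 -> H5
  lookup 107.121.45.10: bits 011010110111100100101101 walk d0:-→d1:-→d2:-→d3:-→d4:-→d5:-→d6:-→d7:-→d8:-→d9:-→d10:-→d11:-→d12:-→d13:-→d14:-→d15:-→d16:H4→d17:-→d18:-→d19:-→d20:-→d21:-→d22:-→d23:-→d24:H5 -> H5
  lookup 107.121.45.0: bits 011010110111100100101101 walk d0:-→d1:-→d2:-→d3:-→d4:-→d5:-→d6:-→d7:-→d8:-→d9:-→d10:-→d11:-→d12:-→d13:-→d14:-→d15:-→d16:H4→d17:-→d18:-→d19:-→d20:-→d21:-→d22:-→d23:-→d24:H5 -> H5
  - 107.121.45.0/24 clear@24
  - 107.121.0.0/16 clear@16
  + 74.106.5.86/32 (H5) depth=32
  + 74.106.5.80/28 (H1) depth=28
  + 0.0.0.0/0 (H3) depth=0
  lookup 239.115.11.63: bits 111011110111001100 walk d0:H3→d1:-→d2:-→d3:-→d4:-→d5:-→d6:-→d7:-→d8:-→d9:-→d10:-→d11:-→d12:-→d13:-→d14:-→d15:-→d16:H1→d17:-→d18:- -> H1
  lookup 239.115.48.123: bits 11101111011100110011 walk d0:H3→d1:-→d2:-→d3:-→d4:-→d5:-→d6:-→d7:-→d8:-→d9:-→d10:-→d11:-→d12:-→d13:-→d14:-→d15:-→d16:H1→d17:-→d18:-→d19:-→d20:H5 -> H5
  + 0.0.0.0/0 (H0) depth=0
  - 239.115.0.0/16 clear@16
  lookup 74.106.5.80: bits 01001010011010100000010101010 walk d0:H0→d1:-→d2:-→d3:-→d4:-→d5:-→d6:-→d7:-→d8:-→d9:-→d10:-→d11:-→d12:-→d13:-→d14:-→d15:-→d16:-→d17:-→d18:-→d19:-→d20:-→d21:-→d22:-→d23:-→d24:-→d25:-→d26:-→d27:-→d28:H1→d29:- -> H1
  + 106.0.0.0/7 (H2) depth=7
  + 107.121.45.62/32 (H3) depth=32
  lookup 74.106.5.86: bits 01001010011010100000010101010110 walk d0:H0→d1:-→d2:-→d3:-→d4:-→d5:-→d6:-→d7:-→d8:-→d9:-→d10:-→d11:-→d12:-→d13:-→d14:-→d15:-→d16:-→d17:-→d18:-→d19:-→d20:-→d21:-→d22:-→d23:-→d24:-→d25:-→d26:-→d27:-→d28:H1→d29:-→d30:-→d31:-→d32:H5 -> H5
  lookup 239.115.51.167: bits 11101111011100110011 walk d0:H0→d1:-→d2:-→d3:-→d4:-→d5:-→d6:-→d7:-→d8:-→d9:-→d10:-→d11:-→d12:-→d13:-→d14:-→d15:-→d16:-→d17:-→d18:-→d19:-→d20:H5 -> H5
  + 239.115.0.0/16 (H4) depth=16
  lookup 106.131.172.6: bits 0110101 walk d0:H0→d1:-→d2:-→d3:-→d4:-→d5:-→d6:-→d7:H2 -> H2
  lookup 216.86.192.218: bits 110 walk d0:H0→d1:-→d2:-→d3:- -> H0
  - 239.115.0.0/16 clear@16

== LOOKUPS ==
["H1","H1","H1","no-route","H5","H4","H5","H5","H5","H5","H1","H5","H1","H5","H5","H2","H0"]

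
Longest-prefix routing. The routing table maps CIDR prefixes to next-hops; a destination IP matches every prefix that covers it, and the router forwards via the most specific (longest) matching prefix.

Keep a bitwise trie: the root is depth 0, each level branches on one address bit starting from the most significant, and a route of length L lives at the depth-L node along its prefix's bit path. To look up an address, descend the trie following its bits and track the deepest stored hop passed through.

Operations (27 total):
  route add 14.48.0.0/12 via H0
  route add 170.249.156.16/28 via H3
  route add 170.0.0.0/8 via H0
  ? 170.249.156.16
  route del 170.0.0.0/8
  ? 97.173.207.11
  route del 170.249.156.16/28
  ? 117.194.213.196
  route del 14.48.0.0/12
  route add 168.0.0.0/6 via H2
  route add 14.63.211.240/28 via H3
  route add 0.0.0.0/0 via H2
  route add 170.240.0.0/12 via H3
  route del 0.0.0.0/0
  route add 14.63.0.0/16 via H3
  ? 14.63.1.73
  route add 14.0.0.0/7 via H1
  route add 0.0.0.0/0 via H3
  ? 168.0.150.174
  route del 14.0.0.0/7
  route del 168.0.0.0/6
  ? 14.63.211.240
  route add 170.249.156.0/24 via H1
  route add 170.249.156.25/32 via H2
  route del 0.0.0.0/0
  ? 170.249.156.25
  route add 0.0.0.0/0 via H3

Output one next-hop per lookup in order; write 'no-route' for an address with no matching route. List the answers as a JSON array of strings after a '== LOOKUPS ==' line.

Trace:
  + 14.48.0.0/12 (H0) depth=12
  + 170.249.156.16/28 (H3) depth=28
  + 170.0.0.0/8 (H0) depth=8
  lookup 170.249.156.16: bits 1010101011111001100111000001 walk d0:-→d1:-→d2:-→d3:-→d4:-→d5:-→d6:-→d7:-→d8:H0→d9:-→d10:-→d11:-→d12:-→d13:-→d14:-→d15:-→d16:-→d17:-→d18:-→d19:-→d20:-→d21:-→d22:-→d23:-→d24:-→d25:-→d26:-→d27:-→d28:H3 -> H3
  del 170.0.0.0/8 (clear depth 8)
  lookup 97.173.207.11: bits 0 walk d0:-→d1:- -> no-route
  del 170.249.156.16/28 (clear depth 28)
  lookup 117.194.213.196: bits 0 walk d0:-→d1:- -> no-route
  del 14.48.0.0/12 (clear depth 12)
  + 168.0.0.0/6 (H2) depth=6
  + 14.63.211.240/28 (H3) depth=28
  + 0.0.0.0/0 (H2) depth=0
  + 170.240.0.0/12 (H3) depth=12
  del 0.0.0.0/0 (clear depth 0)
  + 14.63.0.0/16 (H3) depth=16
  lookup 14.63.1.73: bits 0000111000111111 walk d0:-→d1:-→d2:-→d3:-→d4:-→d5:-→d6:-→d7:-→d8:-→d9:-→d10:-→d11:-→d12:-→d13:-→d14:-→d15:-→d16:H3 -> H3
  + 14.0.0.0/7 (H1) depth=7
  + 0.0.0.0/0 (H3) depth=0
  lookup 168.0.150.174: bits 101010 walk d0:H3→d1:-→d2:-→d3:-→d4:-→d5:-→d6:H2 -> H2
  del 14.0.0.0/7 (clear depth 7)
  del 168.0.0.0/6 (clear depth 6)
  lookup 14.63.211.240: bits 0000111000111111110100111111 walk d0:H3→d1:-→d2:-→d3:-→d4:-→d5:-→d6:-→d7:-→d8:-→d9:-→d10:-→d11:-→d12:-→d13:-→d14:-→d15:-→d16:H3→d17:-→d18:-→d19:-→d20:-→d21:-→d22:-→d23:-→d24:-→d25:-→d26:-→d27:-→d28:H3 -> H3
  + 170.249.156.0/24 (H1) depth=24
  + 170.249.156.25/32 (H2) depth=32
  del 0.0.0.0/0 (clear depth 0)
  lookup 170.249.156.25: bits 10101010111110011001110000011001 walk d0:-→d1:-→d2:-→d3:-→d4:-→d5:-→d6:-→d7:-→d8:-→d9:-→d10:-→d11:-→d12:H3→d13:-→d14:-→d15:-→d16:-→d17:-→d18:-→d19:-→d20:-→d21:-→d22:-→d23:-→d24:H1→d25:-→d26:-→d27:-→d28:-→d29:-→d30:-→d31:-→d32:H2 -> H2
  + 0.0.0.0/0 (H3) depth=0

== LOOKUPS ==
["H3","no-route","no-route","H3","H2","H3","H2"]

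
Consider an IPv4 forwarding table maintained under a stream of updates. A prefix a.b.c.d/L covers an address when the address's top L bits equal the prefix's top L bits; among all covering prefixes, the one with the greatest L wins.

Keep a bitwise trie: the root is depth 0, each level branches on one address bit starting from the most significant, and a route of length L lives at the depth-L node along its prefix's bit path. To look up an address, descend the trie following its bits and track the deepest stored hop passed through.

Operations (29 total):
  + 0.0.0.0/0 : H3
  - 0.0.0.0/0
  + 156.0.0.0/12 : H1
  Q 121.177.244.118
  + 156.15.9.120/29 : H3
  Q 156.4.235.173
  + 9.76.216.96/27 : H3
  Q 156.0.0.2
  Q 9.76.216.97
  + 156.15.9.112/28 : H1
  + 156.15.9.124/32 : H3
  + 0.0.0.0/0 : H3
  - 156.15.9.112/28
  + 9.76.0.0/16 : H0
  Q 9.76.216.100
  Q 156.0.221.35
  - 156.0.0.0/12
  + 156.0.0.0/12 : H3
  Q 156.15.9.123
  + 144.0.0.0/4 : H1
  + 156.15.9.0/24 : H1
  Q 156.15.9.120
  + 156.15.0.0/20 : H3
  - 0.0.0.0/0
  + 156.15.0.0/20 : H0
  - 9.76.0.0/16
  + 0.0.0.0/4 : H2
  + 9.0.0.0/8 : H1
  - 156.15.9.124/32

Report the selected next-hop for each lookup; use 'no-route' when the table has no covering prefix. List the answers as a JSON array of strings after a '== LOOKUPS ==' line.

Apply in order:
  add 0.0.0.0/0 -> H3 at depth 0
  del 0.0.0.0/0 (clear depth 0)
  add 156.0.0.0/12 -> H1 at depth 12
  lookup 121.177.244.118: bits ε walk d0:- -> no-route
  add 156.15.9.120/29 -> H3 at depth 29
  lookup 156.4.235.173: bits 100111000000 walk d0:-→d1:-→d2:-→d3:-→d4:-→d5:-→d6:-→d7:-→d8:-→d9:-→d10:-→d11:-→d12:H1 -> H1
  add 9.76.216.96/27 -> H3 at depth 27
  lookup 156.0.0.2: bits 100111000000 walk d0:-→d1:-→d2:-→d3:-→d4:-→d5:-→d6:-→d7:-→d8:-→d9:-→d10:-→d11:-→d12:H1 -> H1
  lookup 9.76.216.97: bits 000010010100110011011000011 walk d0:-→d1:-→d2:-→d3:-→d4:-→d5:-→d6:-→d7:-→d8:-→d9:-→d10:-→d11:-→d12:-→d13:-→d14:-→d15:-→d16:-→d17:-→d18:-→d19:-→d20:-→d21:-→d22:-→d23:-→d24:-→d25:-→d26:-→d27:H3 -> H3
  add 156.15.9.112/28 -> H1 at depth 28
  add 156.15.9.124/32 -> H3 at depth 32
  add 0.0.0.0/0 -> H3 at depth 0
  del 156.15.9.112/28 (clear depth 28)
  add 9.76.0.0/16 -> H0 at depth 16
  lookup 9.76.216.100: bits 000010010100110011011000011 walk d0:H3→d1:-→d2:-→d3:-→d4:-→d5:-→d6:-→d7:-→d8:-→d9:-→d10:-→d11:-→d12:-→d13:-→d14:-→d15:-→d16:H0→d17:-→d18:-→d19:-→d20:-→d21:-→d22:-→d23:-→d24:-→d25:-→d26:-→d27:H3 -> H3
  lookup 156.0.221.35: bits 100111000000 walk d0:H3→d1:-→d2:-→d3:-→d4:-→d5:-→d6:-→d7:-→d8:-→d9:-→d10:-→d11:-→d12:H1 -> H1
  del 156.0.0.0/12 (clear depth 12)
  add 156.0.0.0/12 -> H3 at depth 12
  lookup 156.15.9.123: bits 10011100000011110000100101111 walk d0:H3→d1:-→d2:-→d3:-→d4:-→d5:-→d6:-→d7:-→d8:-→d9:-→d10:-→d11:-→d12:H3→d13:-→d14:-→d15:-→d16:-→d17:-→d18:-→d19:-→d20:-→d21:-→d22:-→d23:-→d24:-→d25:-→d26:-→d27:-→d28:-→d29:H3 -> H3
  add 144.0.0.0/4 -> H1 at depth 4
  add 156.15.9.0/24 -> H1 at depth 24
  lookup 156.15.9.120: bits 10011100000011110000100101111 walk d0:H3→d1:-→d2:-→d3:-→d4:H1→d5:-→d6:-→d7:-→d8:-→d9:-→d10:-→d11:-→d12:H3→d13:-→d14:-→d15:-→d16:-→d17:-→d18:-→d19:-→d20:-→d21:-→d22:-→d23:-→d24:H1→d25:-→d26:-→d27:-→d28:-→d29:H3 -> H3
  add 156.15.0.0/20 -> H3 at depth 20
  del 0.0.0.0/0 (clear depth 0)
  add 156.15.0.0/20 -> H0 at depth 20
  del 9.76.0.0/16 (clear depth 16)
  add 0.0.0.0/4 -> H2 at depth 4
  add 9.0.0.0/8 -> H1 at depth 8
  del 156.15.9.124/32 (clear depth 32)

== LOOKUPS ==
["no-route","H1","H1","H3","H3","H1","H3","H3"]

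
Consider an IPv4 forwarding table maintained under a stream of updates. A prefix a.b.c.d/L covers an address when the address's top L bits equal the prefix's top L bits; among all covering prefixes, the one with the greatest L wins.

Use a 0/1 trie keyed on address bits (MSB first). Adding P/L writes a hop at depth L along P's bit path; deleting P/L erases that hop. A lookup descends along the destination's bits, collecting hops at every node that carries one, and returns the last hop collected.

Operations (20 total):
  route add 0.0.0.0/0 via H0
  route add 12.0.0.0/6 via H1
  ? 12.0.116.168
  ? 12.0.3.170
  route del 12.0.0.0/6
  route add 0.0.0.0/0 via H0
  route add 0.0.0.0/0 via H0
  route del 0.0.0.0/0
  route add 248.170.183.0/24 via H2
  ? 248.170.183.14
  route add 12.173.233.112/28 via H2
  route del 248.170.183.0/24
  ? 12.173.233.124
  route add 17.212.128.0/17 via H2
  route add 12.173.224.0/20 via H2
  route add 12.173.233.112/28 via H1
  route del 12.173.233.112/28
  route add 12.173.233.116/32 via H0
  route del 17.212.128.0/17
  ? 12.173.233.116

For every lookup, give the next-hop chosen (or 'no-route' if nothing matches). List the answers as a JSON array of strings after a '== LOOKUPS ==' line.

Process each operation:
  + 0.0.0.0/0 (H0) depth=0
  + 12.0.0.0/6 (H1) depth=6
  ? 12.0.116.168  path d0:H0→d1:-→d2:-→d3:-→d4:-→d5:-→d6:H1  best=H1
  ? 12.0.3.170  path d0:H0→d1:-→d2:-→d3:-→d4:-→d5:-→d6:H1  best=H1
  del 12.0.0.0/6 (clear depth 6)
  + 0.0.0.0/0 (H0) depth=0
  + 0.0.0.0/0 (H0) depth=0
  del 0.0.0.0/0 (clear depth 0)
  + 248.170.183.0/24 (H2) depth=24
  ? 248.170.183.14  path d0:-→d1:-→d2:-→d3:-→d4:-→d5:-→d6:-→d7:-→d8:-→d9:-→d10:-→d11:-→d12:-→d13:-→d14:-→d15:-→d16:-→d17:-→d18:-→d19:-→d20:-→d21:-→d22:-→d23:-→d24:H2  best=H2
  + 12.173.233.112/28 (H2) depth=28
  del 248.170.183.0/24 (clear depth 24)
  ? 12.173.233.124  path d0:-→d1:-→d2:-→d3:-→d4:-→d5:-→d6:-→d7:-→d8:-→d9:-→d10:-→d11:-→d12:-→d13:-→d14:-→d15:-→d16:-→d17:-→d18:-→d19:-→d20:-→d21:-→d22:-→d23:-→d24:-→d25:-→d26:-→d27:-→d28:H2  best=H2
  + 17.212.128.0/17 (H2) depth=17
  + 12.173.224.0/20 (H2) depth=20
  + 12.173.233.112/28 (H1) depth=28
  del 12.173.233.112/28 (clear depth 28)
  + 12.173.233.116/32 (H0) depth=32
  del 17.212.128.0/17 (clear depth 17)
  ? 12.173.233.116  path d0:-→d1:-→d2:-→d3:-→d4:-→d5:-→d6:-→d7:-→d8:-→d9:-→d10:-→d11:-→d12:-→d13:-→d14:-→d15:-→d16:-→d17:-→d18:-→d19:-→d20:H2→d21:-→d22:-→d23:-→d24:-→d25:-→d26:-→d27:-→d28:-→d29:-→d30:-→d31:-→d32:H0  best=H0

== LOOKUPS ==
["H1","H1","H2","H2","H0"]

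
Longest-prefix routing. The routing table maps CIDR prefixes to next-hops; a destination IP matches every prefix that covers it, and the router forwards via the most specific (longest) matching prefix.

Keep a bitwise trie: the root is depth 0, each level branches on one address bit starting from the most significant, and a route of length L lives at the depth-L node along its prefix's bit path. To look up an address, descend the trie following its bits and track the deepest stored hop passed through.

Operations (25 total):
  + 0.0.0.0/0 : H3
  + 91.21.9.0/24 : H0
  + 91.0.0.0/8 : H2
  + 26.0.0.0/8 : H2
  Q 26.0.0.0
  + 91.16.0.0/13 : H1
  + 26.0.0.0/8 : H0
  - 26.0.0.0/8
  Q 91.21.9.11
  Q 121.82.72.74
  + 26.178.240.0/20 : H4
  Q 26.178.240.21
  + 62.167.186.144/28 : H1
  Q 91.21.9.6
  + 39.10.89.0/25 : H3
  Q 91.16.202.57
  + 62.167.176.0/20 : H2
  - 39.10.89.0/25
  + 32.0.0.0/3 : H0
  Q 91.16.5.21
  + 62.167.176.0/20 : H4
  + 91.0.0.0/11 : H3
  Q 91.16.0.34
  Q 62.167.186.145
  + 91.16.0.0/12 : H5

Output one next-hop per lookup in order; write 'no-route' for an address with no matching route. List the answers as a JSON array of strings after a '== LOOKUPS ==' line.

Process each operation:
  + 0.0.0.0/0 (H3) depth=0
  + 91.21.9.0/24 (H0) depth=24
  + 91.0.0.0/8 (H2) depth=8
  + 26.0.0.0/8 (H2) depth=8
  ? 26.0.0.0  path d0:H3→d1:-→d2:-→d3:-→d4:-→d5:-→d6:-→d7:-→d8:H2  best=H2
  + 91.16.0.0/13 (H1) depth=13
  + 26.0.0.0/8 (H0) depth=8
  del 26.0.0.0/8 (clear depth 8)
  ? 91.21.9.11  path d0:H3→d1:-→d2:-→d3:-→d4:-→d5:-→d6:-→d7:-→d8:H2→d9:-→d10:-→d11:-→d12:-→d13:H1→d14:-→d15:-→d16:-→d17:-→d18:-→d19:-→d20:-→d21:-→d22:-→d23:-→d24:H0  best=H0
  ? 121.82.72.74  path d0:H3→d1:-→d2:-  best=H3
  + 26.178.240.0/20 (H4) depth=20
  ? 26.178.240.21  path d0:H3→d1:-→d2:-→d3:-→d4:-→d5:-→d6:-→d7:-→d8:-→d9:-→d10:-→d11:-→d12:-→d13:-→d14:-→d15:-→d16:-→d17:-→d18:-→d19:-→d20:H4  best=H4
  + 62.167.186.144/28 (H1) depth=28
  ? 91.21.9.6  path d0:H3→d1:-→d2:-→d3:-→d4:-→d5:-→d6:-→d7:-→d8:H2→d9:-→d10:-→d11:-→d12:-→d13:H1→d14:-→d15:-→d16:-→d17:-→d18:-→d19:-→d20:-→d21:-→d22:-→d23:-→d24:H0  best=H0
  + 39.10.89.0/25 (H3) depth=25
  ? 91.16.202.57  path d0:H3→d1:-→d2:-→d3:-→d4:-→d5:-→d6:-→d7:-→d8:H2→d9:-→d10:-→d11:-→d12:-→d13:H1  best=H1
  + 62.167.176.0/20 (H2) depth=20
  del 39.10.89.0/25 (clear depth 25)
  + 32.0.0.0/3 (H0) depth=3
  ? 91.16.5.21  path d0:H3→d1:-→d2:-→d3:-→d4:-→d5:-→d6:-→d7:-→d8:H2→d9:-→d10:-→d11:-→d12:-→d13:H1  best=H1
  + 62.167.176.0/20 (H4) depth=20
  + 91.0.0.0/11 (H3) depth=11
  ? 91.16.0.34  path d0:H3→d1:-→d2:-→d3:-→d4:-→d5:-→d6:-→d7:-→d8:H2→d9:-→d10:-→d11:H3→d12:-→d13:H1  best=H1
  ? 62.167.186.145  path d0:H3→d1:-→d2:-→d3:H0→d4:-→d5:-→d6:-→d7:-→d8:-→d9:-→d10:-→d11:-→d12:-→d13:-→d14:-→d15:-→d16:-→d17:-→d18:-→d19:-→d20:H4→d21:-→d22:-→d23:-→d24:-→d25:-→d26:-→d27:-→d28:H1  best=H1
  + 91.16.0.0/12 (H5) depth=12

== LOOKUPS ==
["H2","H0","H3","H4","H0","H1","H1","H1","H1"]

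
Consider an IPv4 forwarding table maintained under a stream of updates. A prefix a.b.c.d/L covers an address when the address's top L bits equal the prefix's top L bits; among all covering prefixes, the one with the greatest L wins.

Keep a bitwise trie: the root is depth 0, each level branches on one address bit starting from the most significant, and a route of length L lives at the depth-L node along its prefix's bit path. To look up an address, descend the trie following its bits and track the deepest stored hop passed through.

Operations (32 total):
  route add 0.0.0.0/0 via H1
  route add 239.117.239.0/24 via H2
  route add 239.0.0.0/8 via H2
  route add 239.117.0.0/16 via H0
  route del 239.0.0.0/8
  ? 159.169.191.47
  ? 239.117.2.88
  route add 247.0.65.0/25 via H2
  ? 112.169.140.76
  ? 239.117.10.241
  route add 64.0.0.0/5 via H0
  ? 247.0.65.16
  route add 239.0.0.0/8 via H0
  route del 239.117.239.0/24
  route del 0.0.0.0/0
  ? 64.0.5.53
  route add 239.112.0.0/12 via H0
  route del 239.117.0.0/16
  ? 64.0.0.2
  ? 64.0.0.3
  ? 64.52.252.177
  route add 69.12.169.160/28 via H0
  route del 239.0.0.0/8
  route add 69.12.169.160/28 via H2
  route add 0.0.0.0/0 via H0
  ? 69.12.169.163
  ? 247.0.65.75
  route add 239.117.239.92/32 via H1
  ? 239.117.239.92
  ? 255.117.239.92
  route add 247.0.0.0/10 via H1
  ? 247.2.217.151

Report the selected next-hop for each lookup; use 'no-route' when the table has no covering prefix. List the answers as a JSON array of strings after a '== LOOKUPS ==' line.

Trace:
  + 0.0.0.0/0 (H1) depth=0
  + 239.117.239.0/24 (H2) depth=24
  + 239.0.0.0/8 (H2) depth=8
  + 239.117.0.0/16 (H0) depth=16
  - 239.0.0.0/8 clear@8
  ? 159.169.191.47  path d0:H1→d1:-  best=H1
  ? 239.117.2.88  path d0:H1→d1:-→d2:-→d3:-→d4:-→d5:-→d6:-→d7:-→d8:-→d9:-→d10:-→d11:-→d12:-→d13:-→d14:-→d15:-→d16:H0  best=H0
  + 247.0.65.0/25 (H2) depth=25
  ? 112.169.140.76  path d0:H1  best=H1
  ? 239.117.10.241  path d0:H1→d1:-→d2:-→d3:-→d4:-→d5:-→d6:-→d7:-→d8:-→d9:-→d10:-→d11:-→d12:-→d13:-→d14:-→d15:-→d16:H0  best=H0
  + 64.0.0.0/5 (H0) depth=5
  ? 247.0.65.16  path d0:H1→d1:-→d2:-→d3:-→d4:-→d5:-→d6:-→d7:-→d8:-→d9:-→d10:-→d11:-→d12:-→d13:-→d14:-→d15:-→d16:-→d17:-→d18:-→d19:-→d20:-→d21:-→d22:-→d23:-→d24:-→d25:H2  best=H2
  + 239.0.0.0/8 (H0) depth=8
  - 239.117.239.0/24 clear@24
  - 0.0.0.0/0 clear@0
  ? 64.0.5.53  path d0:-→d1:-→d2:-→d3:-→d4:-→d5:H0  best=H0
  + 239.112.0.0/12 (H0) depth=12
  - 239.117.0.0/16 clear@16
  ? 64.0.0.2  path d0:-→d1:-→d2:-→d3:-→d4:-→d5:H0  best=H0
  ? 64.0.0.3  path d0:-→d1:-→d2:-→d3:-→d4:-→d5:H0  best=H0
  ? 64.52.252.177  path d0:-→d1:-→d2:-→d3:-→d4:-→d5:H0  best=H0
  + 69.12.169.160/28 (H0) depth=28
  - 239.0.0.0/8 clear@8
  + 69.12.169.160/28 (H2) depth=28
  + 0.0.0.0/0 (H0) depth=0
  ? 69.12.169.163  path d0:H0→d1:-→d2:-→d3:-→d4:-→d5:H0→d6:-→d7:-→d8:-→d9:-→d10:-→d11:-→d12:-→d13:-→d14:-→d15:-→d16:-→d17:-→d18:-→d19:-→d20:-→d21:-→d22:-→d23:-→d24:-→d25:-→d26:-→d27:-→d28:H2  best=H2
  ? 247.0.65.75  path d0:H0→d1:-→d2:-→d3:-→d4:-→d5:-→d6:-→d7:-→d8:-→d9:-→d10:-→d11:-→d12:-→d13:-→d14:-→d15:-→d16:-→d17:-→d18:-→d19:-→d20:-→d21:-→d22:-→d23:-→d24:-→d25:H2  best=H2
  + 239.117.239.92/32 (H1) depth=32
  ? 239.117.239.92  path d0:H0→d1:-→d2:-→d3:-→d4:-→d5:-→d6:-→d7:-→d8:-→d9:-→d10:-→d11:-→d12:H0→d13:-→d14:-→d15:-→d16:-→d17:-→d18:-→d19:-→d20:-→d21:-→d22:-→d23:-→d24:-→d25:-→d26:-→d27:-→d28:-→d29:-→d30:-→d31:-→d32:H1  best=H1
  ? 255.117.239.92  path d0:H0→d1:-→d2:-→d3:-→d4:-  best=H0
  + 247.0.0.0/10 (H1) depth=10
  ? 247.2.217.151  path d0:H0→d1:-→d2:-→d3:-→d4:-→d5:-→d6:-→d7:-→d8:-→d9:-→d10:H1→d11:-→d12:-→d13:-→d14:-  best=H1

== LOOKUPS ==
["H1","H0","H1","H0","H2","H0","H0","H0","H0","H2","H2","H1","H0","H1"]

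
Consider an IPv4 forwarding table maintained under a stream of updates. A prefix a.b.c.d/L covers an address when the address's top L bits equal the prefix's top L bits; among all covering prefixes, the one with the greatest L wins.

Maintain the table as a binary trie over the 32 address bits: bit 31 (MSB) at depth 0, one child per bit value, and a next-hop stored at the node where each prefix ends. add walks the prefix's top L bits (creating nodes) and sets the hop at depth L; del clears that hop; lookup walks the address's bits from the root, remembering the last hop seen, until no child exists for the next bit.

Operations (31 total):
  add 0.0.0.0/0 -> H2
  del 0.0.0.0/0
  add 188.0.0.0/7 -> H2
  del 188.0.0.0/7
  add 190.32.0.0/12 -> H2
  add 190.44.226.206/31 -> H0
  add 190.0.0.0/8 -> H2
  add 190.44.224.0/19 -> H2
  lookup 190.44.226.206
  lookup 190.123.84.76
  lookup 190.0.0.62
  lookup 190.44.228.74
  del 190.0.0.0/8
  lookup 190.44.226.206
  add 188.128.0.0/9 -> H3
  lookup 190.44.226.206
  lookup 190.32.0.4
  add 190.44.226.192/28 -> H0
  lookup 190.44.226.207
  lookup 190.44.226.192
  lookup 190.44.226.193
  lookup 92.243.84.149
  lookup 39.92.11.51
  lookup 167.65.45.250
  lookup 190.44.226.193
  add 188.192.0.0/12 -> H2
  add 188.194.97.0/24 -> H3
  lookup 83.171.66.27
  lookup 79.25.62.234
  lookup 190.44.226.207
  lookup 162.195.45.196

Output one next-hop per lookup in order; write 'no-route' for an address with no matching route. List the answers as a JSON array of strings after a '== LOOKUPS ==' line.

Process each operation:
  + 0.0.0.0/0 (H2) depth=0
  - 0.0.0.0/0 clear@0
  + 188.0.0.0/7 (H2) depth=7
  - 188.0.0.0/7 clear@7
  + 190.32.0.0/12 (H2) depth=12
  + 190.44.226.206/31 (H0) depth=31
  + 190.0.0.0/8 (H2) depth=8
  + 190.44.224.0/19 (H2) depth=19
  Q 190.44.226.206: descend 1011111000101100111000101100111 ; hops seen [H2,H2,H2,H0] ; pick H0
  Q 190.123.84.76: descend 101111100 ; hops seen [H2] ; pick H2
  Q 190.0.0.62: descend 1011111000 ; hops seen [H2] ; pick H2
  Q 190.44.228.74: descend 101111100010110011100 ; hops seen [H2,H2,H2] ; pick H2
  - 190.0.0.0/8 clear@8
  Q 190.44.226.206: descend 1011111000101100111000101100111 ; hops seen [H2,H2,H0] ; pick H0
  + 188.128.0.0/9 (H3) depth=9
  Q 190.44.226.206: descend 1011111000101100111000101100111 ; hops seen [H2,H2,H0] ; pick H0
  Q 190.32.0.4: descend 101111100010 ; hops seen [H2] ; pick H2
  + 190.44.226.192/28 (H0) depth=28
  Q 190.44.226.207: descend 1011111000101100111000101100111 ; hops seen [H2,H2,H0,H0] ; pick H0
  Q 190.44.226.192: descend 1011111000101100111000101100 ; hops seen [H2,H2,H0] ; pick H0
  Q 190.44.226.193: descend 1011111000101100111000101100 ; hops seen [H2,H2,H0] ; pick H0
  Q 92.243.84.149: descend ε ; hops seen [∅] ; pick no-route
  Q 39.92.11.51: descend ε ; hops seen [∅] ; pick no-route
  Q 167.65.45.250: descend 101 ; hops seen [∅] ; pick no-route
  Q 190.44.226.193: descend 1011111000101100111000101100 ; hops seen [H2,H2,H0] ; pick H0
  + 188.192.0.0/12 (H2) depth=12
  + 188.194.97.0/24 (H3) depth=24
  Q 83.171.66.27: descend ε ; hops seen [∅] ; pick no-route
  Q 79.25.62.234: descend ε ; hops seen [∅] ; pick no-route
  Q 190.44.226.207: descend 1011111000101100111000101100111 ; hops seen [H2,H2,H0,H0] ; pick H0
  Q 162.195.45.196: descend 101 ; hops seen [∅] ; pick no-route

== LOOKUPS ==
["H0","H2","H2","H2","H0","H0","H2","H0","H0","H0","no-route","no-route","no-route","H0","no-route","no-route","H0","no-route"]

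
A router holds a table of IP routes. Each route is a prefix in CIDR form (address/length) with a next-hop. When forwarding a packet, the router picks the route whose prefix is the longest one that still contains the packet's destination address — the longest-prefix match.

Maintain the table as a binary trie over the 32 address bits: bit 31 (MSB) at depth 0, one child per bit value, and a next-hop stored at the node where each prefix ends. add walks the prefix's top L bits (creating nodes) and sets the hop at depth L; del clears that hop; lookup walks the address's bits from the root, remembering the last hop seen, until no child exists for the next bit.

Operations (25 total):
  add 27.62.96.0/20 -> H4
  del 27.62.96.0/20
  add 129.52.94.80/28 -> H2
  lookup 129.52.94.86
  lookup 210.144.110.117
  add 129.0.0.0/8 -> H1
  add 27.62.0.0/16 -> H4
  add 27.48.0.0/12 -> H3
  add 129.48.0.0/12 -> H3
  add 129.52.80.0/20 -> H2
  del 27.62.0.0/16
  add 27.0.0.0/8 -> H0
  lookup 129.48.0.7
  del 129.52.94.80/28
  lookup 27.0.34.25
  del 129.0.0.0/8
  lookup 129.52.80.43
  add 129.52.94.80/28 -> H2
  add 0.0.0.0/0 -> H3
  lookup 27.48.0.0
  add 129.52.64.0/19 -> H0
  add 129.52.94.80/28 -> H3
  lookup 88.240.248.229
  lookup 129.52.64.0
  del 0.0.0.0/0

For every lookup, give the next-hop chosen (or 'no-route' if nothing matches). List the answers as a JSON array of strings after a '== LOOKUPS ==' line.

Apply in order:
  add 27.62.96.0/20 -> H4 at depth 20
  - 27.62.96.0/20 clear@20
  add 129.52.94.80/28 -> H2 at depth 28
  ? 129.52.94.86  path d0:-→d1:-→d2:-→d3:-→d4:-→d5:-→d6:-→d7:-→d8:-→d9:-→d10:-→d11:-→d12:-→d13:-→d14:-→d15:-→d16:-→d17:-→d18:-→d19:-→d20:-→d21:-→d22:-→d23:-→d24:-→d25:-→d26:-→d27:-→d28:H2  best=H2
  ? 210.144.110.117  path d0:-→d1:-  best=no-route
  add 129.0.0.0/8 -> H1 at depth 8
  add 27.62.0.0/16 -> H4 at depth 16
  add 27.48.0.0/12 -> H3 at depth 12
  add 129.48.0.0/12 -> H3 at depth 12
  add 129.52.80.0/20 -> H2 at depth 20
  - 27.62.0.0/16 clear@16
  add 27.0.0.0/8 -> H0 at depth 8
  ? 129.48.0.7  path d0:-→d1:-→d2:-→d3:-→d4:-→d5:-→d6:-→d7:-→d8:H1→d9:-→d10:-→d11:-→d12:H3→d13:-  best=H3
  - 129.52.94.80/28 clear@28
  ? 27.0.34.25  path d0:-→d1:-→d2:-→d3:-→d4:-→d5:-→d6:-→d7:-→d8:H0→d9:-→d10:-  best=H0
  - 129.0.0.0/8 clear@8
  ? 129.52.80.43  path d0:-→d1:-→d2:-→d3:-→d4:-→d5:-→d6:-→d7:-→d8:-→d9:-→d10:-→d11:-→d12:H3→d13:-→d14:-→d15:-→d16:-→d17:-→d18:-→d19:-→d20:H2  best=H2
  add 129.52.94.80/28 -> H2 at depth 28
  add 0.0.0.0/0 -> H3 at depth 0
  ? 27.48.0.0  path d0:H3→d1:-→d2:-→d3:-→d4:-→d5:-→d6:-→d7:-→d8:H0→d9:-→d10:-→d11:-→d12:H3  best=H3
  add 129.52.64.0/19 -> H0 at depth 19
  add 129.52.94.80/28 -> H3 at depth 28
  ? 88.240.248.229  path d0:H3→d1:-  best=H3
  ? 129.52.64.0  path d0:H3→d1:-→d2:-→d3:-→d4:-→d5:-→d6:-→d7:-→d8:-→d9:-→d10:-→d11:-→d12:H3→d13:-→d14:-→d15:-→d16:-→d17:-→d18:-→d19:H0  best=H0
  - 0.0.0.0/0 clear@0

== LOOKUPS ==
["H2","no-route","H3","H0","H2","H3","H3","H0"]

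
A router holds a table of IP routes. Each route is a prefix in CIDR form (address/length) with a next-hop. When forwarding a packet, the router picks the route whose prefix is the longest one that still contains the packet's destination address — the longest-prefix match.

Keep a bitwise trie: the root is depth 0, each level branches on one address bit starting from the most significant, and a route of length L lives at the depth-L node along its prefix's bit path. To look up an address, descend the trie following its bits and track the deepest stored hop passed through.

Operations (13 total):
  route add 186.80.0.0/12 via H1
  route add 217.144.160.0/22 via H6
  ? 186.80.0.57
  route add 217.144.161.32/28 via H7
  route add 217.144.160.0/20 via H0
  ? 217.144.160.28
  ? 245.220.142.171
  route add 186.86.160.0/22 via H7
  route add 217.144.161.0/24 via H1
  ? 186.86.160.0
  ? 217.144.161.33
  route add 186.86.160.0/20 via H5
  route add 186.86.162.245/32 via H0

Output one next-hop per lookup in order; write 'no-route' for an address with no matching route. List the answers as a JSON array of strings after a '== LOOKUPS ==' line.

Process each operation:
  + 186.80.0.0/12 (H1) depth=12
  + 217.144.160.0/22 (H6) depth=22
  lookup 186.80.0.57: bits 101110100101 walk d0:-→d1:-→d2:-→d3:-→d4:-→d5:-→d6:-→d7:-→d8:-→d9:-→d10:-→d11:-→d12:H1 -> H1
  + 217.144.161.32/28 (H7) depth=28
  + 217.144.160.0/20 (H0) depth=20
  lookup 217.144.160.28: bits 11011001100100001010000 walk d0:-→d1:-→d2:-→d3:-→d4:-→d5:-→d6:-→d7:-→d8:-→d9:-→d10:-→d11:-→d12:-→d13:-→d14:-→d15:-→d16:-→d17:-→d18:-→d19:-→d20:H0→d21:-→d22:H6→d23:- -> H6
  lookup 245.220.142.171: bits 11 walk d0:-→d1:-→d2:- -> no-route
  + 186.86.160.0/22 (H7) depth=22
  + 217.144.161.0/24 (H1) depth=24
  lookup 186.86.160.0: bits 1011101001010110101000 walk d0:-→d1:-→d2:-→d3:-→d4:-→d5:-→d6:-→d7:-→d8:-→d9:-→d10:-→d11:-→d12:H1→d13:-→d14:-→d15:-→d16:-→d17:-→d18:-→d19:-→d20:-→d21:-→d22:H7 -> H7
  lookup 217.144.161.33: bits 1101100110010000101000010010 walk d0:-→d1:-→d2:-→d3:-→d4:-→d5:-→d6:-→d7:-→d8:-→d9:-→d10:-→d11:-→d12:-→d13:-→d14:-→d15:-→d16:-→d17:-→d18:-→d19:-→d20:H0→d21:-→d22:H6→d23:-→d24:H1→d25:-→d26:-→d27:-→d28:H7 -> H7
  + 186.86.160.0/20 (H5) depth=20
  + 186.86.162.245/32 (H0) depth=32

== LOOKUPS ==
["H1","H6","no-route","H7","H7"]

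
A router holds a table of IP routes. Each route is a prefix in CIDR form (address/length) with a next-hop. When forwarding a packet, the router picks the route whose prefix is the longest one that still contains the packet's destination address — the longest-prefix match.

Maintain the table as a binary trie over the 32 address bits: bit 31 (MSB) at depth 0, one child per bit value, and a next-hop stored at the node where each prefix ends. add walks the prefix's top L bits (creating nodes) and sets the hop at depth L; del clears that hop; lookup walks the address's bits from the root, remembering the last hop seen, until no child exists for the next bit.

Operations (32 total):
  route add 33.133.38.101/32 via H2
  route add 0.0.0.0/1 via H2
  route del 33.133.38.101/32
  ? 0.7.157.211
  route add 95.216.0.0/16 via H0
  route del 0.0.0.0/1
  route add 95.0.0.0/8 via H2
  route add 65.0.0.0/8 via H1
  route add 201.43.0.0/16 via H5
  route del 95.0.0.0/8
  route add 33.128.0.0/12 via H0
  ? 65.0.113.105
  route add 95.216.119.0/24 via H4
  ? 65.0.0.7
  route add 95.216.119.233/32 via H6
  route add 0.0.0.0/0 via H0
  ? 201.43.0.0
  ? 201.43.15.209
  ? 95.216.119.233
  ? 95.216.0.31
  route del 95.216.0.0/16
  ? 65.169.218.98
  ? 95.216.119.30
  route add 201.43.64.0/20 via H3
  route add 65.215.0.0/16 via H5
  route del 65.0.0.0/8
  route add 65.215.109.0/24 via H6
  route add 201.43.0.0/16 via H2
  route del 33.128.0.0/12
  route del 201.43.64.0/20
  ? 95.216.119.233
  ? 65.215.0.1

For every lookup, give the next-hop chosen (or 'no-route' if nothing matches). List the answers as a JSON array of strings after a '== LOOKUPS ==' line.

Apply in order:
  add 33.133.38.101/32 -> H2 at depth 32
  add 0.0.0.0/1 -> H2 at depth 1
  del 33.133.38.101/32 (clear depth 32)
  Q 0.7.157.211: descend 00 ; hops seen [H2] ; pick H2
  add 95.216.0.0/16 -> H0 at depth 16
  del 0.0.0.0/1 (clear depth 1)
  add 95.0.0.0/8 -> H2 at depth 8
  add 65.0.0.0/8 -> H1 at depth 8
  add 201.43.0.0/16 -> H5 at depth 16
  del 95.0.0.0/8 (clear depth 8)
  add 33.128.0.0/12 -> H0 at depth 12
  Q 65.0.113.105: descend 01000001 ; hops seen [H1] ; pick H1
  add 95.216.119.0/24 -> H4 at depth 24
  Q 65.0.0.7: descend 01000001 ; hops seen [H1] ; pick H1
  add 95.216.119.233/32 -> H6 at depth 32
  add 0.0.0.0/0 -> H0 at depth 0
  Q 201.43.0.0: descend 1100100100101011 ; hops seen [H0,H5] ; pick H5
  Q 201.43.15.209: descend 1100100100101011 ; hops seen [H0,H5] ; pick H5
  Q 95.216.119.233: descend 01011111110110000111011111101001 ; hops seen [H0,H0,H4,H6] ; pick H6
  Q 95.216.0.31: descend 01011111110110000 ; hops seen [H0,H0] ; pick H0
  del 95.216.0.0/16 (clear depth 16)
  Q 65.169.218.98: descend 01000001 ; hops seen [H0,H1] ; pick H1
  Q 95.216.119.30: descend 010111111101100001110111 ; hops seen [H0,H4] ; pick H4
  add 201.43.64.0/20 -> H3 at depth 20
  add 65.215.0.0/16 -> H5 at depth 16
  del 65.0.0.0/8 (clear depth 8)
  add 65.215.109.0/24 -> H6 at depth 24
  add 201.43.0.0/16 -> H2 at depth 16
  del 33.128.0.0/12 (clear depth 12)
  del 201.43.64.0/20 (clear depth 20)
  Q 95.216.119.233: descend 01011111110110000111011111101001 ; hops seen [H0,H4,H6] ; pick H6
  Q 65.215.0.1: descend 01000001110101110 ; hops seen [H0,H5] ; pick H5

== LOOKUPS ==
["H2","H1","H1","H5","H5","H6","H0","H1","H4","H6","H5"]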